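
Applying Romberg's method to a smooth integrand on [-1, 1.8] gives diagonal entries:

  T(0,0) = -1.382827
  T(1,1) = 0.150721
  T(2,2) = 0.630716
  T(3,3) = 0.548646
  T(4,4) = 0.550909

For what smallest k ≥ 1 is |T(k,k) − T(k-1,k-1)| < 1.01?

k = 2

|T(1,1) − T(0,0)| = 1.533548 ≥ 1.01
|T(2,2) − T(1,1)| = 0.479995 < 1.01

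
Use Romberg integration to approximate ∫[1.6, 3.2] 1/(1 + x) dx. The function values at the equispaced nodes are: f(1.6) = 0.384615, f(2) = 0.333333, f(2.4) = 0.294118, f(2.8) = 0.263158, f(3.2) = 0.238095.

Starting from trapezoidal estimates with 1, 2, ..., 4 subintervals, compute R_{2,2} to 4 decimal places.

0.4796

R_{0,0} (trapezoid, 1 panel, h=1.6000): 0.498168
R_{1,0} (trapezoid, 2 panels, h=0.8000): 0.484378
R_{2,0} (trapezoid, 4 panels, h=0.4000): 0.480786
R_{1,1} = 0.484378 + (0.484378 − 0.498168)/3 = 0.479781
R_{2,1} = 0.480786 + (0.480786 − 0.484378)/3 = 0.479589
R_{2,2} = 0.479589 + (0.479589 − 0.479781)/15 = 0.479576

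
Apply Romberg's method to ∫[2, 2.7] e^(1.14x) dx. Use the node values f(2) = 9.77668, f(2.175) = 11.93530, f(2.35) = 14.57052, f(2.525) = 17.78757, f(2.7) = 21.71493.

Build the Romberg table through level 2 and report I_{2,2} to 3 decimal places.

10.472

I_{0,0} (trapezoid, 1 panel, h=0.7000): 11.02206
I_{1,0} (trapezoid, 2 panels, h=0.3500): 10.61071
I_{2,0} (trapezoid, 4 panels, h=0.1750): 10.50686
I_{1,1} = 10.61071 + (10.61071 − 11.02206)/3 = 10.47359
I_{2,1} = 10.50686 + (10.50686 − 10.61071)/3 = 10.47224
I_{2,2} = 10.47224 + (10.47224 − 10.47359)/15 = 10.47215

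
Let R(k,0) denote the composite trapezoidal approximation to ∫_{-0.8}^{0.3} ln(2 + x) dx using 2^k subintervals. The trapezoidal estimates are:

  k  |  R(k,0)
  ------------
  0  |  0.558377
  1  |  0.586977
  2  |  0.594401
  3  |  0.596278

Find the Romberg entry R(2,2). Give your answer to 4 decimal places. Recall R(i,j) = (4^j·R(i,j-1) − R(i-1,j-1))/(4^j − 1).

Richardson extrapolation on the trapezoidal column (denominator 4−1=3):
R(1,1) = (4·0.586977 − 0.558377) / 3 = 0.596510
R(2,1) = 0.594401 + (0.594401 − 0.586977)/3 = 0.596876
R(2,2) = (16·0.596876 − 0.596510) / 15 = 0.596900

0.5969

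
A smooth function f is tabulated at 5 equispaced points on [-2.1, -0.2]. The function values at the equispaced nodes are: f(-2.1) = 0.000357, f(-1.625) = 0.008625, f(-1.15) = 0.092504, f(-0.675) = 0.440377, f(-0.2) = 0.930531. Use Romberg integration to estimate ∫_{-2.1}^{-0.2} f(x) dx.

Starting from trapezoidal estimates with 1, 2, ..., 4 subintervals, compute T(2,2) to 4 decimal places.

T(0,0) (trapezoid, 1 panel, h=1.9000): 0.884344
T(1,0) (trapezoid, 2 panels, h=0.9500): 0.530051
T(2,0) (trapezoid, 4 panels, h=0.4750): 0.478301
T(1,1) = 0.530051 + (0.530051 − 0.884344)/3 = 0.411953
T(2,1) = 0.478301 + (0.478301 − 0.530051)/3 = 0.461051
T(2,2) = 0.461051 + (0.461051 − 0.411953)/15 = 0.464324

0.4643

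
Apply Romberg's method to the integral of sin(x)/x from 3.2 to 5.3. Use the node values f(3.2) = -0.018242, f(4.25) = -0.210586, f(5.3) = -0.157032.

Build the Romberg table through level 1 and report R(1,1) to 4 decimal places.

R(0,0) (trapezoid, 1 panel, h=2.1000): -0.184038
R(1,0) (trapezoid, 2 panels, h=1.0500): -0.313134
R(1,1) = -0.313134 + (-0.313134 − (-0.184038))/3 = -0.356166

-0.3562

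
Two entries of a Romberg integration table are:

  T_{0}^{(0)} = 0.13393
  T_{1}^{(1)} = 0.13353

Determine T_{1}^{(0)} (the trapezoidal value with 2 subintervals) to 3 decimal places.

0.134

From T_{1}^{(1)} = (4·T_{1}^{(0)} − T_{0}^{(0)})/3, solve for T_{1}^{(0)}:
4·T_{1}^{(0)} = 3·0.13353 + 0.13393 = 0.53452
T_{1}^{(0)} = 0.13363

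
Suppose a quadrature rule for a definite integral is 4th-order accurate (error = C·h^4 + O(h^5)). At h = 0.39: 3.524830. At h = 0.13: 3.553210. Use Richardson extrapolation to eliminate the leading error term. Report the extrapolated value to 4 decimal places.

Extrapolated value = (81·A(h/3) − A(h)) / (81 − 1)
= (81·3.553210 − 3.524830) / 80
= 284.285180 / 80 = 3.553565

3.5536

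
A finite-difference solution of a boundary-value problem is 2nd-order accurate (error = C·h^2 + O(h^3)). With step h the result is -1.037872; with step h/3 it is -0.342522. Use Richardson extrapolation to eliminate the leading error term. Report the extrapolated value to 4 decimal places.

-0.2556

The leading error scales as h^2; refining by a factor of 3 reduces it by 3^2 = 9.
Extrapolated value = (9·A(h/3) − A(h)) / (9 − 1)
= (9·(-0.342522) − (-1.037872)) / 8
= -2.044826 / 8 = -0.255603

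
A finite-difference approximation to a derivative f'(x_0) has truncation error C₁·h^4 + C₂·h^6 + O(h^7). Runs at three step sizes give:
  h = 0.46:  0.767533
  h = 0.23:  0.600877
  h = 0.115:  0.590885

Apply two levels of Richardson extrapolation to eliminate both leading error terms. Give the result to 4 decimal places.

0.5902

First eliminate the h^4 term (factor 2^4 = 16):
  B₁ = (16·0.600877 − 0.767533)/15 = 0.589767
  B₂ = (16·0.590885 − 0.600877)/15 = 0.590219
Then eliminate the h^6 term (factor 2^6 = 64):
  (64·0.590219 − 0.589767)/63 = 0.590226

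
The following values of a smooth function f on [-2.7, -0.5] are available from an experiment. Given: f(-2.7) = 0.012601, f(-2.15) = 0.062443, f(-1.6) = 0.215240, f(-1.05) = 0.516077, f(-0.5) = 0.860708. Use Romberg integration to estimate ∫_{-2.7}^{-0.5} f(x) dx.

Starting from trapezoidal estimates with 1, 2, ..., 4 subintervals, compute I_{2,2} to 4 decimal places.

0.6651

I_{0,0} (trapezoid, 1 panel, h=2.2000): 0.960640
I_{1,0} (trapezoid, 2 panels, h=1.1000): 0.717084
I_{2,0} (trapezoid, 4 panels, h=0.5500): 0.676728
I_{1,1} = 0.717084 + (0.717084 − 0.960640)/3 = 0.635899
I_{2,1} = 0.676728 + (0.676728 − 0.717084)/3 = 0.663276
I_{2,2} = 0.663276 + (0.663276 − 0.635899)/15 = 0.665101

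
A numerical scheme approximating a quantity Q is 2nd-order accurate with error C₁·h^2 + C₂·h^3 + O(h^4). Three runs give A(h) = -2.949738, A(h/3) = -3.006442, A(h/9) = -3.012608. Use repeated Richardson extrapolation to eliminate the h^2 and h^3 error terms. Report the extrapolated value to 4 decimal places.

-3.0134

First eliminate the h^2 term (factor 3^2 = 9):
  B₁ = (9·(-3.006442) − (-2.949738))/8 = -3.013530
  B₂ = (9·(-3.012608) − (-3.006442))/8 = -3.013379
Then eliminate the h^3 term (factor 3^3 = 27):
  (27·(-3.013379) − (-3.013530))/26 = -3.013373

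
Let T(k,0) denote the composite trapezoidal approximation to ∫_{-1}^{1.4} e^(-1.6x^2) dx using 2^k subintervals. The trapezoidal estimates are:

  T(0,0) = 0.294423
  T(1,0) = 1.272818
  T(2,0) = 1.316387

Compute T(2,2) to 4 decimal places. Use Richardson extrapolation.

Richardson extrapolation on the trapezoidal column (denominator 4−1=3):
T(1,1) = 1.272818 + (1.272818 − 0.294423)/3 = 1.598950
T(2,1) = 1.316387 + (1.316387 − 1.272818)/3 = 1.330910
T(2,2) = (16·1.330910 − 1.598950) / 15 = 1.313041
(Column j=1 coincides with Simpson's rule on the same nodes.)

1.3130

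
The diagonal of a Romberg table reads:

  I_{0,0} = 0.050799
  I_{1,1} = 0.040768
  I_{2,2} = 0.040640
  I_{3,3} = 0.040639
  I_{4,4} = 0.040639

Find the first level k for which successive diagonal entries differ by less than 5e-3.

k = 2

|I_{1,1} − I_{0,0}| = 0.010031 ≥ 5e-3
|I_{2,2} − I_{1,1}| = 0.000128 < 5e-3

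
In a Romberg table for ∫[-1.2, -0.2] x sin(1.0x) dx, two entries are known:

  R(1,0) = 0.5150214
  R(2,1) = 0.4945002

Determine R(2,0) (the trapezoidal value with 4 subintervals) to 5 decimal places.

From R(2,1) = (4·R(2,0) − R(1,0))/3, solve for R(2,0):
4·R(2,0) = 3·0.4945002 + 0.5150214 = 1.9985220
R(2,0) = 0.4996305

0.49963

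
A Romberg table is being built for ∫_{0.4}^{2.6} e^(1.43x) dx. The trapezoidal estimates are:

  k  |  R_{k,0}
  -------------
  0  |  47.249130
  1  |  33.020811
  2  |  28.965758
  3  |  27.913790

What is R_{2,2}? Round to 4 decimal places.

27.5698

R_{1,1} = (4·33.020811 − 47.249130) / 3 = 28.278038
R_{2,1} = (4·28.965758 − 33.020811) / 3 = 27.614074
R_{2,2} = (16·27.614074 − 28.278038) / 15 = 27.569810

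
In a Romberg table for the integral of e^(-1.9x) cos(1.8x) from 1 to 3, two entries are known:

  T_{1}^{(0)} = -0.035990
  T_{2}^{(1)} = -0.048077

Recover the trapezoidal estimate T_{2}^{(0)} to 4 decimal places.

From T_{2}^{(1)} = (4·T_{2}^{(0)} − T_{1}^{(0)})/3, solve for T_{2}^{(0)}:
4·T_{2}^{(0)} = 3·(-0.048077) + (-0.035990) = -0.180221
T_{2}^{(0)} = -0.045055

-0.0451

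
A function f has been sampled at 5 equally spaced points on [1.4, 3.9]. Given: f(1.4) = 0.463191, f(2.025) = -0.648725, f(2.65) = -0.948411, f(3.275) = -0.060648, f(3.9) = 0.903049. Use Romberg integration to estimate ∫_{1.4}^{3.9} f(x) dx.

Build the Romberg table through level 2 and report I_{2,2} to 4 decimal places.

I_{0,0} (trapezoid, 1 panel, h=2.5000): 1.707800
I_{1,0} (trapezoid, 2 panels, h=1.2500): -0.331614
I_{2,0} (trapezoid, 4 panels, h=0.6250): -0.609165
I_{1,1} = -0.331614 + (-0.331614 − 1.707800)/3 = -1.011419
I_{2,1} = -0.609165 + (-0.609165 − (-0.331614))/3 = -0.701682
I_{2,2} = -0.701682 + (-0.701682 − (-1.011419))/15 = -0.681033

-0.6810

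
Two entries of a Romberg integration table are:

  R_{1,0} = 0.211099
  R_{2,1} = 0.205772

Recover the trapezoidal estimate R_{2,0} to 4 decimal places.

From R_{2,1} = (4·R_{2,0} − R_{1,0})/3, solve for R_{2,0}:
4·R_{2,0} = 3·0.205772 + 0.211099 = 0.828415
R_{2,0} = 0.207104

0.2071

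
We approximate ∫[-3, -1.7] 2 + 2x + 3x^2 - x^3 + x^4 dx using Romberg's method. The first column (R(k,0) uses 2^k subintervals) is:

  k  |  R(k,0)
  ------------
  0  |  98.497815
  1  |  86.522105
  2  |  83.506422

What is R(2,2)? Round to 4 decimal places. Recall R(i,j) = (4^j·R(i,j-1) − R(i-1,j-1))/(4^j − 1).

Richardson extrapolation on the trapezoidal column (denominator 4−1=3):
R(1,1) = 86.522105 + (86.522105 − 98.497815)/3 = 82.530202
R(2,1) = (4·83.506422 − 86.522105) / 3 = 82.501194
R(2,2) = (16·82.501194 − 82.530202) / 15 = 82.499260
(Column j=1 coincides with Simpson's rule on the same nodes.)

82.4993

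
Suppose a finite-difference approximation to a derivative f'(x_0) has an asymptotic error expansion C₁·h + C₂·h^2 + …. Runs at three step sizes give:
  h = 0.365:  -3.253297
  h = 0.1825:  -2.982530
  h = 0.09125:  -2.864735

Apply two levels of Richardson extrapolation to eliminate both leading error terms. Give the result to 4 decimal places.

-2.7587

First eliminate the h term (factor 2^1 = 2):
  B₁ = (2·(-2.982530) − (-3.253297))/1 = -2.711763
  B₂ = (2·(-2.864735) − (-2.982530))/1 = -2.746940
Then eliminate the h^2 term (factor 2^2 = 4):
  (4·(-2.746940) − (-2.711763))/3 = -2.758666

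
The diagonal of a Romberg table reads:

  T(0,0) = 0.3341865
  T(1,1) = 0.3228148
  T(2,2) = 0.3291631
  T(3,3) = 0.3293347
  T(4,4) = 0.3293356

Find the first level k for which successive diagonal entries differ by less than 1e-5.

|T(1,1) − T(0,0)| = 0.0113717 ≥ 1e-5
|T(2,2) − T(1,1)| = 0.0063483 ≥ 1e-5
|T(3,3) − T(2,2)| = 0.0001716 ≥ 1e-5
|T(4,4) − T(3,3)| = 0.0000009 < 1e-5

k = 4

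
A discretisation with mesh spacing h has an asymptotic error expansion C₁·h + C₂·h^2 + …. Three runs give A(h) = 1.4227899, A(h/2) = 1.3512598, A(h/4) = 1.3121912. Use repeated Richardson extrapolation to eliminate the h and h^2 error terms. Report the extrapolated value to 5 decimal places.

First eliminate the h term (factor 2^1 = 2):
  B₁ = (2·1.3512598 − 1.4227899)/1 = 1.2797297
  B₂ = (2·1.3121912 − 1.3512598)/1 = 1.2731226
Then eliminate the h^2 term (factor 2^2 = 4):
  (4·1.2731226 − 1.2797297)/3 = 1.2709202

1.27092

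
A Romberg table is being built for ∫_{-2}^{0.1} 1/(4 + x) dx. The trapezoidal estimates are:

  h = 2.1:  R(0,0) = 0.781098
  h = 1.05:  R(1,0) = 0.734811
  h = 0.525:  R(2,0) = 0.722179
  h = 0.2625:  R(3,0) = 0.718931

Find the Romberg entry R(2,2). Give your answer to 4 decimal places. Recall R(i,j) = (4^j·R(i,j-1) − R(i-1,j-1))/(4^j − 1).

0.7179

R(1,1) = (4·0.734811 − 0.781098) / 3 = 0.719382
R(2,1) = 0.722179 + (0.722179 − 0.734811)/3 = 0.717968
R(2,2) = (16·0.717968 − 0.719382) / 15 = 0.717874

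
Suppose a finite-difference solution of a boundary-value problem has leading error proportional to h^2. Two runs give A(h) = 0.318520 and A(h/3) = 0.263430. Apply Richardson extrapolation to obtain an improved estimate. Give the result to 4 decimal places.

The leading error scales as h^2; refining by a factor of 3 reduces it by 3^2 = 9.
Extrapolated value = (9·A(h/3) − A(h)) / (9 − 1)
= (9·0.263430 − 0.318520) / 8
= 2.052350 / 8 = 0.256544

0.2565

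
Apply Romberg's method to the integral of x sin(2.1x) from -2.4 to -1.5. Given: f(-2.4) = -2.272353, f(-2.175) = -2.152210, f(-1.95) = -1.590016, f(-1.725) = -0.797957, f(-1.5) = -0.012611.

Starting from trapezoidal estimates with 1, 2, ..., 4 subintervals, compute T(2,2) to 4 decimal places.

T(0,0) (trapezoid, 1 panel, h=0.9000): -1.028234
T(1,0) (trapezoid, 2 panels, h=0.4500): -1.229624
T(2,0) (trapezoid, 4 panels, h=0.2250): -1.278600
T(1,1) = -1.229624 + (-1.229624 − (-1.028234))/3 = -1.296754
T(2,1) = -1.278600 + (-1.278600 − (-1.229624))/3 = -1.294925
T(2,2) = -1.294925 + (-1.294925 − (-1.296754))/15 = -1.294803

-1.2948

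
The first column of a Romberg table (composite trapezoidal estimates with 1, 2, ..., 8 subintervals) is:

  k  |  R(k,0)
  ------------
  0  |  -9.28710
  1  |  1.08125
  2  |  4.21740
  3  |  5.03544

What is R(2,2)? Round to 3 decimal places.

5.311

R(1,1) = 1.08125 + (1.08125 − (-9.28710))/3 = 4.53737
R(2,1) = (4·4.21740 − 1.08125) / 3 = 5.26278
R(2,2) = 5.26278 + (5.26278 − 4.53737)/15 = 5.31114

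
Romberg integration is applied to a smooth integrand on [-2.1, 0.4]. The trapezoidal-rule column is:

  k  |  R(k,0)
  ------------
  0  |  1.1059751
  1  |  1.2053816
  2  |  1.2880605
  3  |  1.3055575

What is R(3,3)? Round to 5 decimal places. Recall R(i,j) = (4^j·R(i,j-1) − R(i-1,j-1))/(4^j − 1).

1.31095

Richardson extrapolation on the trapezoidal column (denominator 4−1=3):
R(1,1) = (4·1.2053816 − 1.1059751) / 3 = 1.2385171
R(2,1) = (4·1.2880605 − 1.2053816) / 3 = 1.3156201
R(3,1) = 1.3055575 + (1.3055575 − 1.2880605)/3 = 1.3113898
R(2,2) = (16·1.3156201 − 1.2385171) / 15 = 1.3207603
R(3,2) = 1.3113898 + (1.3113898 − 1.3156201)/15 = 1.3111078
R(3,3) = 1.3111078 + (1.3111078 − 1.3207603)/63 = 1.3109546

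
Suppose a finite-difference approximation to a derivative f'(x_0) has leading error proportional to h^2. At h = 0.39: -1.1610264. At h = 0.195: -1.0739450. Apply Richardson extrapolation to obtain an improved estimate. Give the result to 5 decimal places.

The leading error scales as h^2; refining by a factor of 2 reduces it by 2^2 = 4.
Extrapolated value = (4·A(h/2) − A(h)) / (4 − 1)
= (4·(-1.0739450) − (-1.1610264)) / 3
= -3.1347536 / 3 = -1.0449179

-1.04492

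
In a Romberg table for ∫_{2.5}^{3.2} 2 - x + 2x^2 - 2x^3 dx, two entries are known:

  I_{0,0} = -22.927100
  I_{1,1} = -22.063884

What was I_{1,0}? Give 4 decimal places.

-22.2797

From I_{1,1} = (4·I_{1,0} − I_{0,0})/3, solve for I_{1,0}:
4·I_{1,0} = 3·(-22.063884) + (-22.927100) = -89.118752
I_{1,0} = -22.279688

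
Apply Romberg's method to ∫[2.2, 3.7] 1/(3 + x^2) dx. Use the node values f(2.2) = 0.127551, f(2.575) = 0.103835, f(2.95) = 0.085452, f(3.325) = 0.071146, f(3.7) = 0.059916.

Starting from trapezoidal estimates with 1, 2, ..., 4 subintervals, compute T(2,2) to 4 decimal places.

0.1323

T(0,0) (trapezoid, 1 panel, h=1.5000): 0.140600
T(1,0) (trapezoid, 2 panels, h=0.7500): 0.134389
T(2,0) (trapezoid, 4 panels, h=0.3750): 0.132812
T(1,1) = 0.134389 + (0.134389 − 0.140600)/3 = 0.132319
T(2,1) = 0.132812 + (0.132812 − 0.134389)/3 = 0.132286
T(2,2) = 0.132286 + (0.132286 − 0.132319)/15 = 0.132284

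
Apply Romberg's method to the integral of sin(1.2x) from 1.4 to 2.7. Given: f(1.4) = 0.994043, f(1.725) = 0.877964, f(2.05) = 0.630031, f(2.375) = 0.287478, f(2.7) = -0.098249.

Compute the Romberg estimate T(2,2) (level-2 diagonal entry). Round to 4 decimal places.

T(0,0) (trapezoid, 1 panel, h=1.3000): 0.582266
T(1,0) (trapezoid, 2 panels, h=0.6500): 0.700653
T(2,0) (trapezoid, 4 panels, h=0.3250): 0.729095
T(1,1) = 0.700653 + (0.700653 − 0.582266)/3 = 0.740115
T(2,1) = 0.729095 + (0.729095 − 0.700653)/3 = 0.738576
T(2,2) = 0.738576 + (0.738576 − 0.740115)/15 = 0.738473

0.7385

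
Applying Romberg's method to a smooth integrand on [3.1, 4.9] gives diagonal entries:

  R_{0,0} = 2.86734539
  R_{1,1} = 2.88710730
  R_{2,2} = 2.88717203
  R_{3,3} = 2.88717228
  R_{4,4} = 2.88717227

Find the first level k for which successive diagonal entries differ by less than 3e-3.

|R_{1,1} − R_{0,0}| = 0.01976191 ≥ 3e-3
|R_{2,2} − R_{1,1}| = 0.00006473 < 3e-3

k = 2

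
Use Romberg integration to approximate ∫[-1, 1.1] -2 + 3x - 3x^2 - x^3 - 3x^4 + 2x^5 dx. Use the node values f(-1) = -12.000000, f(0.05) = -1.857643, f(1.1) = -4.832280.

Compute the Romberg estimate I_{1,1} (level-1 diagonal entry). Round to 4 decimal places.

-8.4920

I_{0,0} (trapezoid, 1 panel, h=2.1000): -17.673894
I_{1,0} (trapezoid, 2 panels, h=1.0500): -10.787472
I_{1,1} = -10.787472 + (-10.787472 − (-17.673894))/3 = -8.491998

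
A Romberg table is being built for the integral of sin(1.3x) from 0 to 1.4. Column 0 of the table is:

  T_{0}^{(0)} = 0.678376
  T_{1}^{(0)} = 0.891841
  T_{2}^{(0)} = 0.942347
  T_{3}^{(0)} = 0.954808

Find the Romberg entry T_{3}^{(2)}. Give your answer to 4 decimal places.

Richardson extrapolation on the trapezoidal column (denominator 4−1=3):
T_{2}^{(1)} = (4·0.942347 − 0.891841) / 3 = 0.959182
T_{3}^{(1)} = 0.954808 + (0.954808 − 0.942347)/3 = 0.958962
T_{3}^{(2)} = (16·0.958962 − 0.959182) / 15 = 0.958947

0.9589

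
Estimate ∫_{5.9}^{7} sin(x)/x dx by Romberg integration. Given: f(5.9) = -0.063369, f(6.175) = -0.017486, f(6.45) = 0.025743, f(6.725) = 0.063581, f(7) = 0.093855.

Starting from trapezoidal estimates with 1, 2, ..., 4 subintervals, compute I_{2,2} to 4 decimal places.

0.0244

I_{0,0} (trapezoid, 1 panel, h=1.1000): 0.016767
I_{1,0} (trapezoid, 2 panels, h=0.5500): 0.022542
I_{2,0} (trapezoid, 4 panels, h=0.2750): 0.023947
I_{1,1} = 0.022542 + (0.022542 − 0.016767)/3 = 0.024467
I_{2,1} = 0.023947 + (0.023947 − 0.022542)/3 = 0.024415
I_{2,2} = 0.024415 + (0.024415 − 0.024467)/15 = 0.024412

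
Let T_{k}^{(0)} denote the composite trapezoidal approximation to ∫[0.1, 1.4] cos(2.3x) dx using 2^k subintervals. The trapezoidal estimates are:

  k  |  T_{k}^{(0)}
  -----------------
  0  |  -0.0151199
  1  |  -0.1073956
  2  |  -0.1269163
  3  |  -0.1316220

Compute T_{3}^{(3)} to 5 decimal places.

-0.13318

T_{1}^{(1)} = (4·(-0.1073956) − (-0.0151199)) / 3 = -0.1381542
T_{2}^{(1)} = (4·(-0.1269163) − (-0.1073956)) / 3 = -0.1334232
T_{3}^{(1)} = (4·(-0.1316220) − (-0.1269163)) / 3 = -0.1331906
T_{2}^{(2)} = (16·(-0.1334232) − (-0.1381542)) / 15 = -0.1331078
T_{3}^{(2)} = (16·(-0.1331906) − (-0.1334232)) / 15 = -0.1331751
T_{3}^{(3)} = -0.1331751 + (-0.1331751 − (-0.1331078))/63 = -0.1331762
(Column j=1 coincides with Simpson's rule on the same nodes.)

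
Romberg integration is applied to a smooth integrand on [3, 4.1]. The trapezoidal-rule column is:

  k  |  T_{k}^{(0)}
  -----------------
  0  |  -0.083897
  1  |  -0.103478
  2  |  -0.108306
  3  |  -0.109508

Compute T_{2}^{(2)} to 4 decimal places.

-0.1099

T_{1}^{(1)} = -0.103478 + (-0.103478 − (-0.083897))/3 = -0.110005
T_{2}^{(1)} = -0.108306 + (-0.108306 − (-0.103478))/3 = -0.109915
T_{2}^{(2)} = (16·(-0.109915) − (-0.110005)) / 15 = -0.109909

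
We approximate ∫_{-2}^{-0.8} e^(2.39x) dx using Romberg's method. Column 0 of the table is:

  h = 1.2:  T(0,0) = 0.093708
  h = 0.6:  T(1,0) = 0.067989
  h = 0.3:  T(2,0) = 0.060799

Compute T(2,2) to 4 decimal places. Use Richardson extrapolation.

T(1,1) = 0.067989 + (0.067989 − 0.093708)/3 = 0.059416
T(2,1) = 0.060799 + (0.060799 − 0.067989)/3 = 0.058402
T(2,2) = 0.058402 + (0.058402 − 0.059416)/15 = 0.058334

0.0583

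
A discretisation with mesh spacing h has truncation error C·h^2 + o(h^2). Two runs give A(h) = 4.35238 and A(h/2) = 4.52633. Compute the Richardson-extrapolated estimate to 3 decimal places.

4.584

The leading error scales as h^2; refining by a factor of 2 reduces it by 2^2 = 4.
Extrapolated value = (4·A(h/2) − A(h)) / (4 − 1)
= (4·4.52633 − 4.35238) / 3
= 13.75294 / 3 = 4.58431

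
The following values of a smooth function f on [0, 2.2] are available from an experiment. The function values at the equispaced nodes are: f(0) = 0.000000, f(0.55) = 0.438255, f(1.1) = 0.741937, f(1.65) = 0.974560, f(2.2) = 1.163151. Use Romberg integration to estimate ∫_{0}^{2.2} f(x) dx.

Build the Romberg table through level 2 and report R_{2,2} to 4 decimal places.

R_{0,0} (trapezoid, 1 panel, h=2.2000): 1.279466
R_{1,0} (trapezoid, 2 panels, h=1.1000): 1.455864
R_{2,0} (trapezoid, 4 panels, h=0.5500): 1.504980
R_{1,1} = 1.455864 + (1.455864 − 1.279466)/3 = 1.514663
R_{2,1} = 1.504980 + (1.504980 − 1.455864)/3 = 1.521352
R_{2,2} = 1.521352 + (1.521352 − 1.514663)/15 = 1.521798

1.5218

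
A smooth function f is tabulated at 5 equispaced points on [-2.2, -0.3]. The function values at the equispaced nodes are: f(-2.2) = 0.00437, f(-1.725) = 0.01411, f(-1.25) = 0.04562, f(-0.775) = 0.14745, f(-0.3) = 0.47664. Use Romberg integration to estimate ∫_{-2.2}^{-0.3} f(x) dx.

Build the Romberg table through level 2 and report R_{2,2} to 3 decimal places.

R_{0,0} (trapezoid, 1 panel, h=1.9000): 0.45696
R_{1,0} (trapezoid, 2 panels, h=0.9500): 0.27182
R_{2,0} (trapezoid, 4 panels, h=0.4750): 0.21265
R_{1,1} = 0.27182 + (0.27182 − 0.45696)/3 = 0.21011
R_{2,1} = 0.21265 + (0.21265 − 0.27182)/3 = 0.19293
R_{2,2} = 0.19293 + (0.19293 − 0.21011)/15 = 0.19178

0.192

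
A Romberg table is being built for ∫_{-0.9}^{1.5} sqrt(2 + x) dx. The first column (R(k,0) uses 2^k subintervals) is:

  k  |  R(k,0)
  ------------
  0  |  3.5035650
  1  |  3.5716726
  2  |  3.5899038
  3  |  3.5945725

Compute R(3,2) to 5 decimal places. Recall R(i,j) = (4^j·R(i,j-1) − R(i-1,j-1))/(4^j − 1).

3.59614

Richardson extrapolation on the trapezoidal column (denominator 4−1=3):
R(2,1) = (4·3.5899038 − 3.5716726) / 3 = 3.5959809
R(3,1) = (4·3.5945725 − 3.5899038) / 3 = 3.5961287
R(3,2) = 3.5961287 + (3.5961287 − 3.5959809)/15 = 3.5961386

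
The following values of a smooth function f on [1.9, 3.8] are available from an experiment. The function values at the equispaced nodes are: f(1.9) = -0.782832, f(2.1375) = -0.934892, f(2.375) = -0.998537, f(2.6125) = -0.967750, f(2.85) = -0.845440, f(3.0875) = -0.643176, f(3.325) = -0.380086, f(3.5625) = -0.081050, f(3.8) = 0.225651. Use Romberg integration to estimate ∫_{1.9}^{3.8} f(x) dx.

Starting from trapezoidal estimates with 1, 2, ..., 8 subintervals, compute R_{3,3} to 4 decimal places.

R_{0,0} (trapezoid, 1 panel, h=1.9000): -0.529322
R_{1,0} (trapezoid, 2 panels, h=0.9500): -1.067829
R_{2,0} (trapezoid, 4 panels, h=0.4750): -1.188760
R_{3,0} (trapezoid, 8 panels, h=0.2375): -1.218261
R_{1,1} = -1.067829 + (-1.067829 − (-0.529322))/3 = -1.247331
R_{2,1} = -1.188760 + (-1.188760 − (-1.067829))/3 = -1.229070
R_{3,1} = -1.218261 + (-1.218261 − (-1.188760))/3 = -1.228095
R_{2,2} = -1.229070 + (-1.229070 − (-1.247331))/15 = -1.227853
R_{3,2} = -1.228095 + (-1.228095 − (-1.229070))/15 = -1.228030
R_{3,3} = -1.228030 + (-1.228030 − (-1.227853))/63 = -1.228033

-1.2280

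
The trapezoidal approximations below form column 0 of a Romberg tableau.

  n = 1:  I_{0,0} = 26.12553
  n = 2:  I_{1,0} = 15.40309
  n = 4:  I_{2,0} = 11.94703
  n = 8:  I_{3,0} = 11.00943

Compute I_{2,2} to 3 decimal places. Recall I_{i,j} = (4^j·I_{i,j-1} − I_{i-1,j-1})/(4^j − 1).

Richardson extrapolation on the trapezoidal column (denominator 4−1=3):
I_{1,1} = 15.40309 + (15.40309 − 26.12553)/3 = 11.82894
I_{2,1} = (4·11.94703 − 15.40309) / 3 = 10.79501
I_{2,2} = (16·10.79501 − 11.82894) / 15 = 10.72608

10.726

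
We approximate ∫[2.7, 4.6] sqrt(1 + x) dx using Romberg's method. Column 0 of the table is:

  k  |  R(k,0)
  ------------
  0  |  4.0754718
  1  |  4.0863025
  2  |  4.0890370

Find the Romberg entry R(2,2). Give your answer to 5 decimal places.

4.08995

R(1,1) = (4·4.0863025 − 4.0754718) / 3 = 4.0899127
R(2,1) = 4.0890370 + (4.0890370 − 4.0863025)/3 = 4.0899485
R(2,2) = 4.0899485 + (4.0899485 − 4.0899127)/15 = 4.0899509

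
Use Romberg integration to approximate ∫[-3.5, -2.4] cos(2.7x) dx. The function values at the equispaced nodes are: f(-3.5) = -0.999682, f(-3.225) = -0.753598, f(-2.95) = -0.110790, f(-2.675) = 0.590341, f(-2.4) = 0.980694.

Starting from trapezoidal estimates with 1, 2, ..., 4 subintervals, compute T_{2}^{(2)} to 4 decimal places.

-0.0817

T_{0}^{(0)} (trapezoid, 1 panel, h=1.1000): -0.010443
T_{1}^{(0)} (trapezoid, 2 panels, h=0.5500): -0.066156
T_{2}^{(0)} (trapezoid, 4 panels, h=0.2750): -0.077974
T_{1}^{(1)} = -0.066156 + (-0.066156 − (-0.010443))/3 = -0.084727
T_{2}^{(1)} = -0.077974 + (-0.077974 − (-0.066156))/3 = -0.081913
T_{2}^{(2)} = -0.081913 + (-0.081913 − (-0.084727))/15 = -0.081725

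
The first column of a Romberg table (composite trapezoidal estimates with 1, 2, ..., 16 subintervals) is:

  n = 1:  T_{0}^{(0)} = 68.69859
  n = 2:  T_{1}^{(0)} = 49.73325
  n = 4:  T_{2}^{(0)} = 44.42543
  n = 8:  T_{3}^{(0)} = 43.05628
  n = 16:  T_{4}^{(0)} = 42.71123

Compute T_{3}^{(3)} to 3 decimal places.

42.596

Richardson extrapolation on the trapezoidal column (denominator 4−1=3):
T_{1}^{(1)} = (4·49.73325 − 68.69859) / 3 = 43.41147
T_{2}^{(1)} = 44.42543 + (44.42543 − 49.73325)/3 = 42.65616
T_{3}^{(1)} = (4·43.05628 − 44.42543) / 3 = 42.59990
T_{2}^{(2)} = (16·42.65616 − 43.41147) / 15 = 42.60581
T_{3}^{(2)} = (16·42.59990 − 42.65616) / 15 = 42.59615
T_{3}^{(3)} = 42.59615 + (42.59615 − 42.60581)/63 = 42.59600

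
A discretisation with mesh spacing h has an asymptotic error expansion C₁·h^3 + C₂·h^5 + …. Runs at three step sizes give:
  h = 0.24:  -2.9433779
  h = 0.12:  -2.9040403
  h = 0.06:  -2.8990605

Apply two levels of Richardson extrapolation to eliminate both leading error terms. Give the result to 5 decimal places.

First eliminate the h^3 term (factor 2^3 = 8):
  B₁ = (8·(-2.9040403) − (-2.9433779))/7 = -2.8984206
  B₂ = (8·(-2.8990605) − (-2.9040403))/7 = -2.8983491
Then eliminate the h^5 term (factor 2^5 = 32):
  (32·(-2.8983491) − (-2.8984206))/31 = -2.8983468

-2.89835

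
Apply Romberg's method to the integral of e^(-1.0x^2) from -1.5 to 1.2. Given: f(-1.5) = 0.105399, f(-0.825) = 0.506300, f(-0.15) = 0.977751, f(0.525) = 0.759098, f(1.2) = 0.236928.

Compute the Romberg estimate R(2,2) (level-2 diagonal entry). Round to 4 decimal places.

R(0,0) (trapezoid, 1 panel, h=2.7000): 0.462141
R(1,0) (trapezoid, 2 panels, h=1.3500): 1.551035
R(2,0) (trapezoid, 4 panels, h=0.6750): 1.629661
R(1,1) = 1.551035 + (1.551035 − 0.462141)/3 = 1.914000
R(2,1) = 1.629661 + (1.629661 − 1.551035)/3 = 1.655870
R(2,2) = 1.655870 + (1.655870 − 1.914000)/15 = 1.638661

1.6387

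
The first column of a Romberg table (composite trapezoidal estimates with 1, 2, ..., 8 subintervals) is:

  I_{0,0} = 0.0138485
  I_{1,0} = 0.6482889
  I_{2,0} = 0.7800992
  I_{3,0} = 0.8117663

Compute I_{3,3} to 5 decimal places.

I_{1,1} = (4·0.6482889 − 0.0138485) / 3 = 0.8597690
I_{2,1} = (4·0.7800992 − 0.6482889) / 3 = 0.8240360
I_{3,1} = (4·0.8117663 − 0.7800992) / 3 = 0.8223220
I_{2,2} = 0.8240360 + (0.8240360 − 0.8597690)/15 = 0.8216538
I_{3,2} = (16·0.8223220 − 0.8240360) / 15 = 0.8222077
I_{3,3} = (64·0.8222077 − 0.8216538) / 63 = 0.8222165
(Column j=1 coincides with Simpson's rule on the same nodes.)

0.82222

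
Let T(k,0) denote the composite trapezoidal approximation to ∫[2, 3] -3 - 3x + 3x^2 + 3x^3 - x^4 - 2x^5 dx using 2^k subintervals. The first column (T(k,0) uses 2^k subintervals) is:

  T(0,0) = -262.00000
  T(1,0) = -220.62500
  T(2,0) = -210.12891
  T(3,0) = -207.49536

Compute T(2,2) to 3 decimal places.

-206.617

Richardson extrapolation on the trapezoidal column (denominator 4−1=3):
T(1,1) = (4·(-220.62500) − (-262.00000)) / 3 = -206.83333
T(2,1) = (4·(-210.12891) − (-220.62500)) / 3 = -206.63021
T(2,2) = (16·(-206.63021) − (-206.83333)) / 15 = -206.61667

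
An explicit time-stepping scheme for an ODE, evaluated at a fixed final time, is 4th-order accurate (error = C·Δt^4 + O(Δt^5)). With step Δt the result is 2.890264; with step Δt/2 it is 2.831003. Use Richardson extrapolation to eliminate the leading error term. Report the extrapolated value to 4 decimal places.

Extrapolated value = (16·A(Δt/2) − A(Δt)) / (16 − 1)
= (16·2.831003 − 2.890264) / 15
= 42.405784 / 15 = 2.827052

2.8271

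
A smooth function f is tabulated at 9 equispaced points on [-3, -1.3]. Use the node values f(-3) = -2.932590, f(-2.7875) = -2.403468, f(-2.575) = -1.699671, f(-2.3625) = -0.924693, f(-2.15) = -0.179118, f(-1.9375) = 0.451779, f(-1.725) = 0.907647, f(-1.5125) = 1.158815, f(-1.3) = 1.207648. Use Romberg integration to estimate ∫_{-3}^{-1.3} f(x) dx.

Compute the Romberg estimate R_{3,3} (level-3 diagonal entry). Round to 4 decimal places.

R_{0,0} (trapezoid, 1 panel, h=1.7000): -1.466201
R_{1,0} (trapezoid, 2 panels, h=0.8500): -0.885351
R_{2,0} (trapezoid, 4 panels, h=0.4250): -0.779286
R_{3,0} (trapezoid, 8 panels, h=0.2125): -0.754626
R_{1,1} = -0.885351 + (-0.885351 − (-1.466201))/3 = -0.691734
R_{2,1} = -0.779286 + (-0.779286 − (-0.885351))/3 = -0.743931
R_{3,1} = -0.754626 + (-0.754626 − (-0.779286))/3 = -0.746406
R_{2,2} = -0.743931 + (-0.743931 − (-0.691734))/15 = -0.747411
R_{3,2} = -0.746406 + (-0.746406 − (-0.743931))/15 = -0.746571
R_{3,3} = -0.746571 + (-0.746571 − (-0.747411))/63 = -0.746558

-0.7466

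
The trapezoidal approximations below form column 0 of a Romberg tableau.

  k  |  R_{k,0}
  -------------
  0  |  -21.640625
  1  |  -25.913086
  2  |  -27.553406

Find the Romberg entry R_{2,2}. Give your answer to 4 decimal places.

-28.1510

Richardson extrapolation on the trapezoidal column (denominator 4−1=3):
R_{1,1} = -25.913086 + (-25.913086 − (-21.640625))/3 = -27.337240
R_{2,1} = -27.553406 + (-27.553406 − (-25.913086))/3 = -28.100179
R_{2,2} = (16·(-28.100179) − (-27.337240)) / 15 = -28.151042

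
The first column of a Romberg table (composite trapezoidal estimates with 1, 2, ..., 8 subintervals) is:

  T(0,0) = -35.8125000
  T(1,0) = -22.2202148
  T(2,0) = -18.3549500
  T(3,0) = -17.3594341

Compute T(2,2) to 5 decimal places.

T(1,1) = -22.2202148 + (-22.2202148 − (-35.8125000))/3 = -17.6894531
T(2,1) = (4·(-18.3549500) − (-22.2202148)) / 3 = -17.0665284
T(2,2) = -17.0665284 + (-17.0665284 − (-17.6894531))/15 = -17.0250001

-17.02500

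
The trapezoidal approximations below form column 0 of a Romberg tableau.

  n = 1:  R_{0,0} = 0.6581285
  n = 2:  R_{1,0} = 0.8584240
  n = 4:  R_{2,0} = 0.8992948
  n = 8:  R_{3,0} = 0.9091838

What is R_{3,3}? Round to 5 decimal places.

Richardson extrapolation on the trapezoidal column (denominator 4−1=3):
R_{1,1} = (4·0.8584240 − 0.6581285) / 3 = 0.9251892
R_{2,1} = (4·0.8992948 − 0.8584240) / 3 = 0.9129184
R_{3,1} = (4·0.9091838 − 0.8992948) / 3 = 0.9124801
R_{2,2} = (16·0.9129184 − 0.9251892) / 15 = 0.9121003
R_{3,2} = (16·0.9124801 − 0.9129184) / 15 = 0.9124509
R_{3,3} = (64·0.9124509 − 0.9121003) / 63 = 0.9124565

0.91246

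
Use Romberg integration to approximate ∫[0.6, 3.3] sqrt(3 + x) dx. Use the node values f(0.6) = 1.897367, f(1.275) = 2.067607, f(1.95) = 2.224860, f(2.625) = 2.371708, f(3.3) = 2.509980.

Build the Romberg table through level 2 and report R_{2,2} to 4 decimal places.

5.9882

R_{0,0} (trapezoid, 1 panel, h=2.7000): 5.949918
R_{1,0} (trapezoid, 2 panels, h=1.3500): 5.978520
R_{2,0} (trapezoid, 4 panels, h=0.6750): 5.985798
R_{1,1} = 5.978520 + (5.978520 − 5.949918)/3 = 5.988054
R_{2,1} = 5.985798 + (5.985798 − 5.978520)/3 = 5.988224
R_{2,2} = 5.988224 + (5.988224 − 5.988054)/15 = 5.988235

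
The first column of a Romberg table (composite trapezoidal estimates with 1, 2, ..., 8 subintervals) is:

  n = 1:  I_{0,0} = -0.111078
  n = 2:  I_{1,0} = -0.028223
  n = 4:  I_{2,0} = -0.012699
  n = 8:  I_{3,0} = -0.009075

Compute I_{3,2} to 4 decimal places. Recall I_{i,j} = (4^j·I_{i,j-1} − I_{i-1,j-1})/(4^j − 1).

Richardson extrapolation on the trapezoidal column (denominator 4−1=3):
I_{2,1} = (4·(-0.012699) − (-0.028223)) / 3 = -0.007524
I_{3,1} = (4·(-0.009075) − (-0.012699)) / 3 = -0.007867
I_{3,2} = -0.007867 + (-0.007867 − (-0.007524))/15 = -0.007890

-0.0079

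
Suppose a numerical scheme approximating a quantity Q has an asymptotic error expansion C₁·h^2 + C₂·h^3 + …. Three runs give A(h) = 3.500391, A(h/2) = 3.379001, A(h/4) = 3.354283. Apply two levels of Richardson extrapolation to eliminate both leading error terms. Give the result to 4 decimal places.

3.3471

First eliminate the h^2 term (factor 2^2 = 4):
  B₁ = (4·3.379001 − 3.500391)/3 = 3.338538
  B₂ = (4·3.354283 − 3.379001)/3 = 3.346044
Then eliminate the h^3 term (factor 2^3 = 8):
  (8·3.346044 − 3.338538)/7 = 3.347116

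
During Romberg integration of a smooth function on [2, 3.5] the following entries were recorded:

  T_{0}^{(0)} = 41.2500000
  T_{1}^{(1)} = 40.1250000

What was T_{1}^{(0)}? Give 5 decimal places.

From T_{1}^{(1)} = (4·T_{1}^{(0)} − T_{0}^{(0)})/3, solve for T_{1}^{(0)}:
4·T_{1}^{(0)} = 3·40.1250000 + 41.2500000 = 161.6250000
T_{1}^{(0)} = 40.4062500

40.40625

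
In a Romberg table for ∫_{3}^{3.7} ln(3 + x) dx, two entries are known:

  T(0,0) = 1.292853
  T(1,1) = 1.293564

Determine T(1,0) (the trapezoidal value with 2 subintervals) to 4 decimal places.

1.2934

From T(1,1) = (4·T(1,0) − T(0,0))/3, solve for T(1,0):
4·T(1,0) = 3·1.293564 + 1.292853 = 5.173545
T(1,0) = 1.293386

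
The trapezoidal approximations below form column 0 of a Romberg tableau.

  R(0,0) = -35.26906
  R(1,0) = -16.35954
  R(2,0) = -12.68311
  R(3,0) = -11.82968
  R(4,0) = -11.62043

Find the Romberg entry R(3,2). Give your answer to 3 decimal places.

-11.551

Richardson extrapolation on the trapezoidal column (denominator 4−1=3):
R(2,1) = (4·(-12.68311) − (-16.35954)) / 3 = -11.45763
R(3,1) = -11.82968 + (-11.82968 − (-12.68311))/3 = -11.54520
R(3,2) = -11.54520 + (-11.54520 − (-11.45763))/15 = -11.55104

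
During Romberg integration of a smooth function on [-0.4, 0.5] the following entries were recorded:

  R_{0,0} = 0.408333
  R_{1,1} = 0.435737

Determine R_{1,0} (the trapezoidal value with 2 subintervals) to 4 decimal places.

0.4289

From R_{1,1} = (4·R_{1,0} − R_{0,0})/3, solve for R_{1,0}:
4·R_{1,0} = 3·0.435737 + 0.408333 = 1.715544
R_{1,0} = 0.428886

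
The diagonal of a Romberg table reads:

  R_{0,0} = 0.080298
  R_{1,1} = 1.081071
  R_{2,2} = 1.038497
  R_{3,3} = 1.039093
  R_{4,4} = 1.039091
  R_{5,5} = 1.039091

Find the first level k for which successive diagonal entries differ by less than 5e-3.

|R_{1,1} − R_{0,0}| = 1.000773 ≥ 5e-3
|R_{2,2} − R_{1,1}| = 0.042574 ≥ 5e-3
|R_{3,3} − R_{2,2}| = 0.000596 < 5e-3

k = 3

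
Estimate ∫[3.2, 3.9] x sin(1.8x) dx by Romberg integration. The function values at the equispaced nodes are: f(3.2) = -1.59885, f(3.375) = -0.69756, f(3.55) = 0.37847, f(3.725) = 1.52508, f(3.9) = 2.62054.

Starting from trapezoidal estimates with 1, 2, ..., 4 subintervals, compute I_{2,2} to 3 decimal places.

0.297

I_{0,0} (trapezoid, 1 panel, h=0.7000): 0.35759
I_{1,0} (trapezoid, 2 panels, h=0.3500): 0.31126
I_{2,0} (trapezoid, 4 panels, h=0.1750): 0.30045
I_{1,1} = 0.31126 + (0.31126 − 0.35759)/3 = 0.29582
I_{2,1} = 0.30045 + (0.30045 − 0.31126)/3 = 0.29685
I_{2,2} = 0.29685 + (0.29685 − 0.29582)/15 = 0.29692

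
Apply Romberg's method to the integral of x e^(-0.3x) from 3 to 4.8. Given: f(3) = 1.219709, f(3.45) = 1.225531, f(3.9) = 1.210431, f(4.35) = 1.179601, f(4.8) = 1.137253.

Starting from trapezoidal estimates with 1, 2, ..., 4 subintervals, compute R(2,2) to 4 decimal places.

R(0,0) (trapezoid, 1 panel, h=1.8000): 2.121266
R(1,0) (trapezoid, 2 panels, h=0.9000): 2.150021
R(2,0) (trapezoid, 4 panels, h=0.4500): 2.157320
R(1,1) = 2.150021 + (2.150021 − 2.121266)/3 = 2.159606
R(2,1) = 2.157320 + (2.157320 − 2.150021)/3 = 2.159753
R(2,2) = 2.159753 + (2.159753 − 2.159606)/15 = 2.159763

2.1598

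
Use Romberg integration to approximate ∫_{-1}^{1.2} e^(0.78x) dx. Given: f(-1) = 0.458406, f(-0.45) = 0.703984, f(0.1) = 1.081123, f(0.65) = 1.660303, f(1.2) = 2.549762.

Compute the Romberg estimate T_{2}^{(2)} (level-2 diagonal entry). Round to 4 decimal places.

2.6813

T_{0}^{(0)} (trapezoid, 1 panel, h=2.2000): 3.308985
T_{1}^{(0)} (trapezoid, 2 panels, h=1.1000): 2.843728
T_{2}^{(0)} (trapezoid, 4 panels, h=0.5500): 2.722222
T_{1}^{(1)} = 2.843728 + (2.843728 − 3.308985)/3 = 2.688642
T_{2}^{(1)} = 2.722222 + (2.722222 − 2.843728)/3 = 2.681720
T_{2}^{(2)} = 2.681720 + (2.681720 − 2.688642)/15 = 2.681259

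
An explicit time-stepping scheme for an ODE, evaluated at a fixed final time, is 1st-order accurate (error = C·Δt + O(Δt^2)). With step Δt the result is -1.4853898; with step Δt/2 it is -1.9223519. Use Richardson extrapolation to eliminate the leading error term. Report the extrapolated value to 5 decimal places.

Extrapolated value = (2·A(Δt/2) − A(Δt)) / (2 − 1)
= (2·(-1.9223519) − (-1.4853898)) / 1
= -2.3593140 / 1 = -2.3593140

-2.35931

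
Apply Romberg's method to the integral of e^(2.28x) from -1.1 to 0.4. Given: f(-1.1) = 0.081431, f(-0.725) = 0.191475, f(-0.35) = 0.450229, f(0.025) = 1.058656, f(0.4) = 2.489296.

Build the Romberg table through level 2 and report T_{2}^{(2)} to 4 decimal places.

T_{0}^{(0)} (trapezoid, 1 panel, h=1.5000): 1.928045
T_{1}^{(0)} (trapezoid, 2 panels, h=0.7500): 1.301694
T_{2}^{(0)} (trapezoid, 4 panels, h=0.3750): 1.119646
T_{1}^{(1)} = 1.301694 + (1.301694 − 1.928045)/3 = 1.092910
T_{2}^{(1)} = 1.119646 + (1.119646 − 1.301694)/3 = 1.058963
T_{2}^{(2)} = 1.058963 + (1.058963 − 1.092910)/15 = 1.056700

1.0567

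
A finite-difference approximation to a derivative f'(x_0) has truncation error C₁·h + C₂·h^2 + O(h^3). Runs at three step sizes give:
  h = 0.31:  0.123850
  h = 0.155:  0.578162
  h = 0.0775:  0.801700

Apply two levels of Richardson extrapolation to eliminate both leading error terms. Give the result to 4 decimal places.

1.0228

First eliminate the h term (factor 2^1 = 2):
  B₁ = (2·0.578162 − 0.123850)/1 = 1.032474
  B₂ = (2·0.801700 − 0.578162)/1 = 1.025238
Then eliminate the h^2 term (factor 2^2 = 4):
  (4·1.025238 − 1.032474)/3 = 1.022826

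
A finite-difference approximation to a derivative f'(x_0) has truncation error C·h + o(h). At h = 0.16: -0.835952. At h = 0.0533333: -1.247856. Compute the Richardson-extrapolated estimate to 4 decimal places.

-1.4538

The leading error scales as h; refining by a factor of 3 reduces it by 3^1 = 3.
Extrapolated value = (3·A(h/3) − A(h)) / (3 − 1)
= (3·(-1.247856) − (-0.835952)) / 2
= -2.907616 / 2 = -1.453808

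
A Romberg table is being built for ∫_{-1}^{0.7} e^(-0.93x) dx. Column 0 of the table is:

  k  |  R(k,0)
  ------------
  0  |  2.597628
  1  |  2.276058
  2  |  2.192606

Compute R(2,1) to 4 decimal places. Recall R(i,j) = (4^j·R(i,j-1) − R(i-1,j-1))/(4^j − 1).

Richardson extrapolation on the trapezoidal column (denominator 4−1=3):
R(2,1) = (4·2.192606 − 2.276058) / 3 = 2.164789

2.1648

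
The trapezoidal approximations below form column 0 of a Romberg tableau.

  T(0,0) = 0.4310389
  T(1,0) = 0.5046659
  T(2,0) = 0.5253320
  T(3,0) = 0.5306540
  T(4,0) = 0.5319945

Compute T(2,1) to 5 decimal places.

0.53222

Richardson extrapolation on the trapezoidal column (denominator 4−1=3):
T(2,1) = (4·0.5253320 − 0.5046659) / 3 = 0.5322207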